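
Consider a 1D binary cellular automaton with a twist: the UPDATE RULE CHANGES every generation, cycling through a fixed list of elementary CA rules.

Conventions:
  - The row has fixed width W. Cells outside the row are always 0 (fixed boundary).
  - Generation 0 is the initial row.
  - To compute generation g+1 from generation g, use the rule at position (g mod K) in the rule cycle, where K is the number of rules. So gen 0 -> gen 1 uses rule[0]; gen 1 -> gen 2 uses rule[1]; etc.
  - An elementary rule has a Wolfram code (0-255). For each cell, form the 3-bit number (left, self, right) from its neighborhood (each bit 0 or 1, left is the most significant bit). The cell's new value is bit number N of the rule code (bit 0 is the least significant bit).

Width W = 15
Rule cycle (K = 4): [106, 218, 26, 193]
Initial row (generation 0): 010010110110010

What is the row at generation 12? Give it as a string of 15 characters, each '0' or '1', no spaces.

Gen 0: 010010110110010
Gen 1 (rule 106): 100101111110100
Gen 2 (rule 218): 011001111110010
Gen 3 (rule 26): 110111000001101
Gen 4 (rule 193): 010011011100100
Gen 5 (rule 106): 100111110101000
Gen 6 (rule 218): 011111110000100
Gen 7 (rule 26): 110000001001010
Gen 8 (rule 193): 010111100000000
Gen 9 (rule 106): 101100100000000
Gen 10 (rule 218): 001111010000000
Gen 11 (rule 26): 011000001000000
Gen 12 (rule 193): 001011100011111

Answer: 001011100011111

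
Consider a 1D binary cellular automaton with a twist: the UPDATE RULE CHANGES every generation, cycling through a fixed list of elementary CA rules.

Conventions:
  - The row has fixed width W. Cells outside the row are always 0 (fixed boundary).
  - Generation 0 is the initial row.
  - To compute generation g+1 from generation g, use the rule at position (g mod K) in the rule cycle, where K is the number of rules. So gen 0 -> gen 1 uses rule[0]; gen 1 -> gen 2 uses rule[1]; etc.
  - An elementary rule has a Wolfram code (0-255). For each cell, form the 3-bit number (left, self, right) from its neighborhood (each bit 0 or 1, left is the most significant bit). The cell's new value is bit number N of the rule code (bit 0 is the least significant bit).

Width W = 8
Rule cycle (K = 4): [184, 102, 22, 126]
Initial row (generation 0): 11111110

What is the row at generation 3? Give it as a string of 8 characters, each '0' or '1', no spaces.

Gen 0: 11111110
Gen 1 (rule 184): 11111101
Gen 2 (rule 102): 00000111
Gen 3 (rule 22): 00001000

Answer: 00001000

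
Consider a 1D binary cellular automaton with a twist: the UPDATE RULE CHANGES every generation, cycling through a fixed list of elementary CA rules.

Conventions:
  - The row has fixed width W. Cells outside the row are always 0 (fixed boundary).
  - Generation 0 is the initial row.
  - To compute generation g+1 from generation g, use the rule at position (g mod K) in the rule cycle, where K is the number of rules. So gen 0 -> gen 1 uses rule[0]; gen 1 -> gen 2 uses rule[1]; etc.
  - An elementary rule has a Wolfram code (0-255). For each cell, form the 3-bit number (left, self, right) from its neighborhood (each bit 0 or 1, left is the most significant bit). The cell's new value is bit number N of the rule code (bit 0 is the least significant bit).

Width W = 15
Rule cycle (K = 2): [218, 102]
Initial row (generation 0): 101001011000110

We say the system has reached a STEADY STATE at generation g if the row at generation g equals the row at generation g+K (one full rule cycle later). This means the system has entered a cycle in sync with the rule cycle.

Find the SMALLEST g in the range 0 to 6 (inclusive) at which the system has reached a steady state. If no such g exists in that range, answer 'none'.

Gen 0: 101001011000110
Gen 1 (rule 218): 000110011101111
Gen 2 (rule 102): 001010100110001
Gen 3 (rule 218): 010000011111010
Gen 4 (rule 102): 110000100001110
Gen 5 (rule 218): 111001010011111
Gen 6 (rule 102): 001011110100001
Gen 7 (rule 218): 010011110010010
Gen 8 (rule 102): 110100010110110

Answer: none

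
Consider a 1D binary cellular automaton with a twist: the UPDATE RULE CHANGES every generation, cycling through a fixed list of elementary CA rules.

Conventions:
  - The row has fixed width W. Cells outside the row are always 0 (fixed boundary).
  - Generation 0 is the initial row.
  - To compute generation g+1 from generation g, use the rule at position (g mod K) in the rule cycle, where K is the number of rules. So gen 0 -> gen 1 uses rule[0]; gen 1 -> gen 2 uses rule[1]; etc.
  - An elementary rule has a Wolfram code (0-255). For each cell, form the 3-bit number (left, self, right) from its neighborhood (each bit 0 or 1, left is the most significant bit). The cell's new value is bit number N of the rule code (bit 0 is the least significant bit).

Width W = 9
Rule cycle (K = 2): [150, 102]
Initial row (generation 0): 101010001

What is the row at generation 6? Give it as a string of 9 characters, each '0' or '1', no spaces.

Answer: 110101100

Derivation:
Gen 0: 101010001
Gen 1 (rule 150): 101011011
Gen 2 (rule 102): 111101101
Gen 3 (rule 150): 011000001
Gen 4 (rule 102): 101000011
Gen 5 (rule 150): 101100100
Gen 6 (rule 102): 110101100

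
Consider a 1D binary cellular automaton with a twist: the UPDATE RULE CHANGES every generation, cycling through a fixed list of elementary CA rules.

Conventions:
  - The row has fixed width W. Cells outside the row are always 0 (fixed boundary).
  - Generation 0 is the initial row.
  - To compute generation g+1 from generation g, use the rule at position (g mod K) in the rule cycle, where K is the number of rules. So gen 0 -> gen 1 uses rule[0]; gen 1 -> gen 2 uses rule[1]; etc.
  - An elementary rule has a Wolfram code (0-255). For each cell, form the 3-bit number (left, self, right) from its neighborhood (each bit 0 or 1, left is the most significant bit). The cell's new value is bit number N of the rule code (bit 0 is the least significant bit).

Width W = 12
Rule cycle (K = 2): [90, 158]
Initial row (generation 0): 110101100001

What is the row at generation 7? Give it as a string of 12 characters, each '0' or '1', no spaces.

Gen 0: 110101100001
Gen 1 (rule 90): 110001110010
Gen 2 (rule 158): 101011101111
Gen 3 (rule 90): 000010101001
Gen 4 (rule 158): 000110101111
Gen 5 (rule 90): 001110001001
Gen 6 (rule 158): 011101011111
Gen 7 (rule 90): 110100010001

Answer: 110100010001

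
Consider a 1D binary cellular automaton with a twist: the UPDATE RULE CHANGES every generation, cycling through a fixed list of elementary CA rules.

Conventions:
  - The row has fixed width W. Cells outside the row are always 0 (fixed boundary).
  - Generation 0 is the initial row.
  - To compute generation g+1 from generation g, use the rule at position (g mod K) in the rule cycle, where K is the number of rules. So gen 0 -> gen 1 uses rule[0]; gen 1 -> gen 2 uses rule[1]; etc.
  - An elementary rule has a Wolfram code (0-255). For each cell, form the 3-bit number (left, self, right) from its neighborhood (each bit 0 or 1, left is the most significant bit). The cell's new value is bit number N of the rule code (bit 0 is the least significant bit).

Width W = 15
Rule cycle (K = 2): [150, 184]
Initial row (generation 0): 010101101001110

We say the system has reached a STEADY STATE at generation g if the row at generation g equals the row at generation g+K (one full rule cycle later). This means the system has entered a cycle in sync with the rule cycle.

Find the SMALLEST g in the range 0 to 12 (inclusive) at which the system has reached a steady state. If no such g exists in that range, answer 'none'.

Gen 0: 010101101001110
Gen 1 (rule 150): 110100001110101
Gen 2 (rule 184): 101010001101010
Gen 3 (rule 150): 101011010001011
Gen 4 (rule 184): 010110101000110
Gen 5 (rule 150): 110000101101001
Gen 6 (rule 184): 101000011010100
Gen 7 (rule 150): 101100100010110
Gen 8 (rule 184): 011010010001101
Gen 9 (rule 150): 100011111010001
Gen 10 (rule 184): 010011110101000
Gen 11 (rule 150): 111101100101100
Gen 12 (rule 184): 111011010011010
Gen 13 (rule 150): 010000011100011
Gen 14 (rule 184): 001000011010010

Answer: none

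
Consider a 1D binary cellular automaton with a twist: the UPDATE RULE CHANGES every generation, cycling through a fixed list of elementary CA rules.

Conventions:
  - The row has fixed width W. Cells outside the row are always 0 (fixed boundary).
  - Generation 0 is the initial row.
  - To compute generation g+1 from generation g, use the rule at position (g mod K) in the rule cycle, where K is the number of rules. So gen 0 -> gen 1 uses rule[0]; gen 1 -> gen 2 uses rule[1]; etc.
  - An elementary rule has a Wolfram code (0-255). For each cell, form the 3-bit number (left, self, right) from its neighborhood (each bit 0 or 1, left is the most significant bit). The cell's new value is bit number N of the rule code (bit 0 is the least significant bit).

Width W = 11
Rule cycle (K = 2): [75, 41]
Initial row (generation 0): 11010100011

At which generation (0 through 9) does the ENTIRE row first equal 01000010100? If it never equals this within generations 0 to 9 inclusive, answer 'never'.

Answer: never

Derivation:
Gen 0: 11010100011
Gen 1 (rule 75): 11000001111
Gen 2 (rule 41): 10011101000
Gen 3 (rule 75): 00110100011
Gen 4 (rule 41): 10101001010
Gen 5 (rule 75): 00000010000
Gen 6 (rule 41): 11111000111
Gen 7 (rule 75): 10001011101
Gen 8 (rule 41): 00100110010
Gen 9 (rule 75): 11001110100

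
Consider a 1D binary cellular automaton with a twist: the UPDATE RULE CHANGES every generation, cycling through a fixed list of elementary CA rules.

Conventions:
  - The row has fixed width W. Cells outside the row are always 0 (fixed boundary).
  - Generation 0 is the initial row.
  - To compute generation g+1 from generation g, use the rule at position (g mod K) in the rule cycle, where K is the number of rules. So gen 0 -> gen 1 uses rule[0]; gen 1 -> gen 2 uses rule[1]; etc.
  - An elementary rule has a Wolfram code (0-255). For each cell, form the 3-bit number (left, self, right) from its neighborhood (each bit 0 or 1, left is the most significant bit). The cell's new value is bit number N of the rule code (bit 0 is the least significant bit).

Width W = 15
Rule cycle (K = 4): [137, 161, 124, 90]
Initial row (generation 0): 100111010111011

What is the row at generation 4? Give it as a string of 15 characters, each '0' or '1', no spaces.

Answer: 101101101100000

Derivation:
Gen 0: 100111010111011
Gen 1 (rule 137): 000110000110010
Gen 2 (rule 161): 110000110000000
Gen 3 (rule 124): 111000111000000
Gen 4 (rule 90): 101101101100000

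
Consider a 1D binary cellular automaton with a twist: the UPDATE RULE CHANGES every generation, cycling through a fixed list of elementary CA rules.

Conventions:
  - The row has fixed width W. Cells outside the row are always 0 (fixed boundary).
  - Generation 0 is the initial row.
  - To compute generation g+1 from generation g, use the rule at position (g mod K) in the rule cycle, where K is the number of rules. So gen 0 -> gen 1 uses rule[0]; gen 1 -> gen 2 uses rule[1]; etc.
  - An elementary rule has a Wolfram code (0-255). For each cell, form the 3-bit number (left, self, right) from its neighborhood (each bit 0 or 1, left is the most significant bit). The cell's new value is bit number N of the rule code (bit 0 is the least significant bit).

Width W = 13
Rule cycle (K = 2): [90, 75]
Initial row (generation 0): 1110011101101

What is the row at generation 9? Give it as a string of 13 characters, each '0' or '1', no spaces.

Gen 0: 1110011101101
Gen 1 (rule 90): 1011110101100
Gen 2 (rule 75): 0010010001101
Gen 3 (rule 90): 0101101011100
Gen 4 (rule 75): 1001100010101
Gen 5 (rule 90): 0111110100000
Gen 6 (rule 75): 1100010001111
Gen 7 (rule 90): 1110101011001
Gen 8 (rule 75): 1010000011010
Gen 9 (rule 90): 0001000111001

Answer: 0001000111001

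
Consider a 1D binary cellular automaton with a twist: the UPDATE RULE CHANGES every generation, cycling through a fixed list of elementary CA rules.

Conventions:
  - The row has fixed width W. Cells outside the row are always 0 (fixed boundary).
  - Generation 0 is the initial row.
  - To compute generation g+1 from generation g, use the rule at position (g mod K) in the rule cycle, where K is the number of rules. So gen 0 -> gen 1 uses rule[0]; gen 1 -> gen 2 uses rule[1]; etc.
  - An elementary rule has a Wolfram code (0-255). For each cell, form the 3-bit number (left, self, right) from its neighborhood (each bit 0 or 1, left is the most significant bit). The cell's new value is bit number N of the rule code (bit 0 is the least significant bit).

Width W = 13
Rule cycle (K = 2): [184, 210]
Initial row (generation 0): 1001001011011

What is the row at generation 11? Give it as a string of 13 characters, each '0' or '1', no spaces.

Answer: 0101001000101

Derivation:
Gen 0: 1001001011011
Gen 1 (rule 184): 0100100110110
Gen 2 (rule 210): 1011011010011
Gen 3 (rule 184): 0110110101010
Gen 4 (rule 210): 1010010000001
Gen 5 (rule 184): 0101001000000
Gen 6 (rule 210): 1000110100000
Gen 7 (rule 184): 0100101010000
Gen 8 (rule 210): 1011000001000
Gen 9 (rule 184): 0110100000100
Gen 10 (rule 210): 1010010001010
Gen 11 (rule 184): 0101001000101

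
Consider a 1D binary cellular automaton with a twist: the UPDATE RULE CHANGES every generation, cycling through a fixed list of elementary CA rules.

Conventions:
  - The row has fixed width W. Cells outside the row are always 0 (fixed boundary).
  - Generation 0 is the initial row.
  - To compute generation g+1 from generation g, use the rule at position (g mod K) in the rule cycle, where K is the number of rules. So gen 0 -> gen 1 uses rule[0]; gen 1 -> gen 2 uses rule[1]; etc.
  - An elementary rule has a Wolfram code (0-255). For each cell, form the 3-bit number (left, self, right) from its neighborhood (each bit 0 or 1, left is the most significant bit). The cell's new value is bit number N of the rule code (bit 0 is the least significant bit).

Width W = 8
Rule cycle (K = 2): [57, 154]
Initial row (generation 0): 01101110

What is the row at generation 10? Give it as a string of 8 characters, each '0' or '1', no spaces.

Answer: 01100000

Derivation:
Gen 0: 01101110
Gen 1 (rule 57): 01011001
Gen 2 (rule 154): 10010110
Gen 3 (rule 57): 01001101
Gen 4 (rule 154): 10111000
Gen 5 (rule 57): 01100111
Gen 6 (rule 154): 11011110
Gen 7 (rule 57): 10110001
Gen 8 (rule 154): 00101010
Gen 9 (rule 57): 10010101
Gen 10 (rule 154): 01100000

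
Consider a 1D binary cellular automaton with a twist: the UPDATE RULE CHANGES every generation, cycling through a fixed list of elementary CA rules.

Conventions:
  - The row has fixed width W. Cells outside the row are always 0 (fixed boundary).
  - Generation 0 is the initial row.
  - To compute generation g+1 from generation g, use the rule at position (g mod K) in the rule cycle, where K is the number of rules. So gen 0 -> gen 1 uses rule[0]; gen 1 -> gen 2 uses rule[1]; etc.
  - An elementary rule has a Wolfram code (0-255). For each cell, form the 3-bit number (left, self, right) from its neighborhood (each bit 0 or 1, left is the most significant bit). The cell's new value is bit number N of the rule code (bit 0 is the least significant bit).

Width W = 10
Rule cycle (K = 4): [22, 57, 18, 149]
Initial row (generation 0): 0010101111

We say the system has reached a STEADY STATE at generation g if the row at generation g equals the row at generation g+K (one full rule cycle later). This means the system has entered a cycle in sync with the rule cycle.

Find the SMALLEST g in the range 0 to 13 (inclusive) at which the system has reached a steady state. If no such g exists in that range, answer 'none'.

Gen 0: 0010101111
Gen 1 (rule 22): 0110100000
Gen 2 (rule 57): 0101011111
Gen 3 (rule 18): 1000000000
Gen 4 (rule 149): 1111111111
Gen 5 (rule 22): 0000000000
Gen 6 (rule 57): 1111111111
Gen 7 (rule 18): 0000000000
Gen 8 (rule 149): 1111111111
Gen 9 (rule 22): 0000000000
Gen 10 (rule 57): 1111111111
Gen 11 (rule 18): 0000000000
Gen 12 (rule 149): 1111111111
Gen 13 (rule 22): 0000000000
Gen 14 (rule 57): 1111111111
Gen 15 (rule 18): 0000000000
Gen 16 (rule 149): 1111111111
Gen 17 (rule 22): 0000000000

Answer: 4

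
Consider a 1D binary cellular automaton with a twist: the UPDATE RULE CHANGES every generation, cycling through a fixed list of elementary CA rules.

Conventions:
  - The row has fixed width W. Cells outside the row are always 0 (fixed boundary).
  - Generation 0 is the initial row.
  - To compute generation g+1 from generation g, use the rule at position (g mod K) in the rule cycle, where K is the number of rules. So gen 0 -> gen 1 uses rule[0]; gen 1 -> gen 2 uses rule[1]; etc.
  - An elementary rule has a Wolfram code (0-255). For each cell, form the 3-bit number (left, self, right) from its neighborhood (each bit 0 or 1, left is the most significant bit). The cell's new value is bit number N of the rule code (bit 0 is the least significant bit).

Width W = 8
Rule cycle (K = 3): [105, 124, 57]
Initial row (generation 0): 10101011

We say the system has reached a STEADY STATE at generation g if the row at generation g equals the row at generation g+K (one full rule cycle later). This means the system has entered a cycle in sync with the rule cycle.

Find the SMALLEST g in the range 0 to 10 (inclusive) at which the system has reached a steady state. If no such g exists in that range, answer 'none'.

Gen 0: 10101011
Gen 1 (rule 105): 01010111
Gen 2 (rule 124): 01111101
Gen 3 (rule 57): 01000010
Gen 4 (rule 105): 00011000
Gen 5 (rule 124): 00011100
Gen 6 (rule 57): 11010011
Gen 7 (rule 105): 11100011
Gen 8 (rule 124): 10110011
Gen 9 (rule 57): 01101010
Gen 10 (rule 105): 01110100
Gen 11 (rule 124): 01011110
Gen 12 (rule 57): 00110001
Gen 13 (rule 105): 10110100

Answer: none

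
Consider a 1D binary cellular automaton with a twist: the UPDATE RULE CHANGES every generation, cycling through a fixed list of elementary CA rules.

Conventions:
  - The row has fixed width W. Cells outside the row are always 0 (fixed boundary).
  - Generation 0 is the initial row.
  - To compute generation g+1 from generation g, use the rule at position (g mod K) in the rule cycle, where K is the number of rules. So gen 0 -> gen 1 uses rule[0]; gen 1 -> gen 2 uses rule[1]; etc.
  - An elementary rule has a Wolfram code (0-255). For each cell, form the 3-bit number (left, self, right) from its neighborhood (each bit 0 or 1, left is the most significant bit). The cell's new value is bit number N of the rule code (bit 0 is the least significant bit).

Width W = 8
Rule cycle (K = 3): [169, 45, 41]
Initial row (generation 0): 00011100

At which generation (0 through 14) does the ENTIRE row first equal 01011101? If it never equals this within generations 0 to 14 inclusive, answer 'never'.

Gen 0: 00011100
Gen 1 (rule 169): 11011001
Gen 2 (rule 45): 10110001
Gen 3 (rule 41): 01100100
Gen 4 (rule 169): 01000001
Gen 5 (rule 45): 01011101
Gen 6 (rule 41): 00110010
Gen 7 (rule 169): 10100000
Gen 8 (rule 45): 11101111
Gen 9 (rule 41): 10011000
Gen 10 (rule 169): 00010011
Gen 11 (rule 45): 11010010
Gen 12 (rule 41): 10100000
Gen 13 (rule 169): 01001111
Gen 14 (rule 45): 01001000

Answer: 5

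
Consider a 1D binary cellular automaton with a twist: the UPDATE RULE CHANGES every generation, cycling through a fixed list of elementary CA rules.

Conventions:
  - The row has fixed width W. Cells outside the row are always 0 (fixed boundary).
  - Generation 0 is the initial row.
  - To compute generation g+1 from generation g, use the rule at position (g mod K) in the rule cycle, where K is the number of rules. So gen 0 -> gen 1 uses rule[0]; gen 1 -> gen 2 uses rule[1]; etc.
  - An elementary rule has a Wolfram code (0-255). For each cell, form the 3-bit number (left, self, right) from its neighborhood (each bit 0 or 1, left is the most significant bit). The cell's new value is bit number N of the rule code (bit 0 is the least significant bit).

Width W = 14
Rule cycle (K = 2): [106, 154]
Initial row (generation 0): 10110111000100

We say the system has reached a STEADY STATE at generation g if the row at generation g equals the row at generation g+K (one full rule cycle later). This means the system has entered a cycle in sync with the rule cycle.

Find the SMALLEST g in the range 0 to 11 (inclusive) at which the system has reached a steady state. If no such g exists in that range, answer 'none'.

Answer: none

Derivation:
Gen 0: 10110111000100
Gen 1 (rule 106): 01111101001000
Gen 2 (rule 154): 11111000110100
Gen 3 (rule 106): 10001001111000
Gen 4 (rule 154): 01010111110100
Gen 5 (rule 106): 10101100011000
Gen 6 (rule 154): 00001010110100
Gen 7 (rule 106): 00010101111000
Gen 8 (rule 154): 00100001110100
Gen 9 (rule 106): 01000011011000
Gen 10 (rule 154): 10100110010100
Gen 11 (rule 106): 01001110101000
Gen 12 (rule 154): 10111100000100
Gen 13 (rule 106): 01100100001000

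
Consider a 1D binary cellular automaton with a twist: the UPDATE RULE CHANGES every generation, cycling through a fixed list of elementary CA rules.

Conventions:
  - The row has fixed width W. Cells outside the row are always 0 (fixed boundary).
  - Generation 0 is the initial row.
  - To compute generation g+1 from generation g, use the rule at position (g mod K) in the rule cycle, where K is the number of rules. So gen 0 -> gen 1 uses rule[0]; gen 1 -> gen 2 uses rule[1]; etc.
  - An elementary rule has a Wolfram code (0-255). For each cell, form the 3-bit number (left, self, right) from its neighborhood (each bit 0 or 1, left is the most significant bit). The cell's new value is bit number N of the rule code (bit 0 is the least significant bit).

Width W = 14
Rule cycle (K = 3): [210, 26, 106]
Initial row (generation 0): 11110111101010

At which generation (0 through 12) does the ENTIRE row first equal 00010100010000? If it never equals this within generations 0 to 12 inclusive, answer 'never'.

Gen 0: 11110111101010
Gen 1 (rule 210): 01110011100001
Gen 2 (rule 26): 11001110010010
Gen 3 (rule 106): 11011010100100
Gen 4 (rule 210): 01001000011010
Gen 5 (rule 26): 10110100110001
Gen 6 (rule 106): 01111001110010
Gen 7 (rule 210): 10111110111101
Gen 8 (rule 26): 00100000100000
Gen 9 (rule 106): 01000001000000
Gen 10 (rule 210): 10100010100000
Gen 11 (rule 26): 00010100010000
Gen 12 (rule 106): 00101000100000

Answer: 11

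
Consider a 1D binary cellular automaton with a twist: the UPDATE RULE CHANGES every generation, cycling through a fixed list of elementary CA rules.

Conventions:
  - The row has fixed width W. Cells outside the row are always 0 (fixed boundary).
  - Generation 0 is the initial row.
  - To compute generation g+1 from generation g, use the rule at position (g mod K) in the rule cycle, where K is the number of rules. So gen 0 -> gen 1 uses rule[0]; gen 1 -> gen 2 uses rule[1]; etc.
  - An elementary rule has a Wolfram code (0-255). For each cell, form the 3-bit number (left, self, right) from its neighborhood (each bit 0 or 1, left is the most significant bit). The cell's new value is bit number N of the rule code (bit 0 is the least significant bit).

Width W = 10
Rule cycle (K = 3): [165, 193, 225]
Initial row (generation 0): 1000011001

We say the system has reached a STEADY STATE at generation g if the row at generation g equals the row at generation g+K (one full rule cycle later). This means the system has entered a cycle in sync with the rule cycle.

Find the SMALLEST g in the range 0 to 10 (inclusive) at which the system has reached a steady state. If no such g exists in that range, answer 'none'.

Answer: 8

Derivation:
Gen 0: 1000011001
Gen 1 (rule 165): 1011000001
Gen 2 (rule 193): 0001011100
Gen 3 (rule 225): 1100101101
Gen 4 (rule 165): 0000110011
Gen 5 (rule 193): 1110010001
Gen 6 (rule 225): 0110000100
Gen 7 (rule 165): 0000110101
Gen 8 (rule 193): 1110010000
Gen 9 (rule 225): 0110000111
Gen 10 (rule 165): 0000110010
Gen 11 (rule 193): 1110010000
Gen 12 (rule 225): 0110000111
Gen 13 (rule 165): 0000110010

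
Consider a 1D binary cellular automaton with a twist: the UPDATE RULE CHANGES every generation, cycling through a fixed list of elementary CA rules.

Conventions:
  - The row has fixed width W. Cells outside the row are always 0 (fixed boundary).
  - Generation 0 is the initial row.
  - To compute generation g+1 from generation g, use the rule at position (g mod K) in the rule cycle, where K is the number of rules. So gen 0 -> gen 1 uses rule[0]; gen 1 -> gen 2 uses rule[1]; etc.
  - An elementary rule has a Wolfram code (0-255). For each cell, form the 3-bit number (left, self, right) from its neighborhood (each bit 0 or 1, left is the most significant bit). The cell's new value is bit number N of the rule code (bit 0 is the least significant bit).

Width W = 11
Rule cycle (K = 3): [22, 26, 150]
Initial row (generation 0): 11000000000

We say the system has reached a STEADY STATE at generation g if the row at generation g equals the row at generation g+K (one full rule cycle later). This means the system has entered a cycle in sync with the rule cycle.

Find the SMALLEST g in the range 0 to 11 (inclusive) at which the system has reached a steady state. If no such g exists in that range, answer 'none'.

Gen 0: 11000000000
Gen 1 (rule 22): 00100000000
Gen 2 (rule 26): 01010000000
Gen 3 (rule 150): 11011000000
Gen 4 (rule 22): 00000100000
Gen 5 (rule 26): 00001010000
Gen 6 (rule 150): 00011011000
Gen 7 (rule 22): 00100000100
Gen 8 (rule 26): 01010001010
Gen 9 (rule 150): 11011011011
Gen 10 (rule 22): 00000000000
Gen 11 (rule 26): 00000000000
Gen 12 (rule 150): 00000000000
Gen 13 (rule 22): 00000000000
Gen 14 (rule 26): 00000000000

Answer: 10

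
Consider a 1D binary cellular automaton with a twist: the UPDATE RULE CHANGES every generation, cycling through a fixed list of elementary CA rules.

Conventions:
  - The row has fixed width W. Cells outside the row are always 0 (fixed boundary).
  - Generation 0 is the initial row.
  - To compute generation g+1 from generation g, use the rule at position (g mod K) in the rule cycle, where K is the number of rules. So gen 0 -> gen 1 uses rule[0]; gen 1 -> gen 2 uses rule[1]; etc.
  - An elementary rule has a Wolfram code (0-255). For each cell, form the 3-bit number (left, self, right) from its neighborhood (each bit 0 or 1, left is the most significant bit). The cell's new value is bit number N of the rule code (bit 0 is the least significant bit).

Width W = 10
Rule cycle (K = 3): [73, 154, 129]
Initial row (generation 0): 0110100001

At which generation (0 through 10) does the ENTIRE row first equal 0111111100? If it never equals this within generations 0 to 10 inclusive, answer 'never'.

Answer: 6

Derivation:
Gen 0: 0110100001
Gen 1 (rule 73): 0110001100
Gen 2 (rule 154): 1101011010
Gen 3 (rule 129): 0000000000
Gen 4 (rule 73): 1111111111
Gen 5 (rule 154): 1111111110
Gen 6 (rule 129): 0111111100
Gen 7 (rule 73): 0100000101
Gen 8 (rule 154): 1010001000
Gen 9 (rule 129): 0000100011
Gen 10 (rule 73): 1110001011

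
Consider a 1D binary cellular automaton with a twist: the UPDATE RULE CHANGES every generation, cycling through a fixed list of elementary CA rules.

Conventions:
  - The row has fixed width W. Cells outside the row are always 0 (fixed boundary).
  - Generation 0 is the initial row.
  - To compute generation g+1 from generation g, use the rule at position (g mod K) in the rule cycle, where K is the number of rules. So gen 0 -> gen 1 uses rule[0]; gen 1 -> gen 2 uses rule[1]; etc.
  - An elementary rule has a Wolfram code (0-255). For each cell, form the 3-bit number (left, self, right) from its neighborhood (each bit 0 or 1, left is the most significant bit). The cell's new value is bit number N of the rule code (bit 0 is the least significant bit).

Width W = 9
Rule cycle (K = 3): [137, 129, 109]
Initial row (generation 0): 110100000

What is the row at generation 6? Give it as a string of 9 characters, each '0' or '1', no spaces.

Answer: 101010101

Derivation:
Gen 0: 110100000
Gen 1 (rule 137): 100001111
Gen 2 (rule 129): 001100110
Gen 3 (rule 109): 101100110
Gen 4 (rule 137): 001000100
Gen 5 (rule 129): 100010001
Gen 6 (rule 109): 101010101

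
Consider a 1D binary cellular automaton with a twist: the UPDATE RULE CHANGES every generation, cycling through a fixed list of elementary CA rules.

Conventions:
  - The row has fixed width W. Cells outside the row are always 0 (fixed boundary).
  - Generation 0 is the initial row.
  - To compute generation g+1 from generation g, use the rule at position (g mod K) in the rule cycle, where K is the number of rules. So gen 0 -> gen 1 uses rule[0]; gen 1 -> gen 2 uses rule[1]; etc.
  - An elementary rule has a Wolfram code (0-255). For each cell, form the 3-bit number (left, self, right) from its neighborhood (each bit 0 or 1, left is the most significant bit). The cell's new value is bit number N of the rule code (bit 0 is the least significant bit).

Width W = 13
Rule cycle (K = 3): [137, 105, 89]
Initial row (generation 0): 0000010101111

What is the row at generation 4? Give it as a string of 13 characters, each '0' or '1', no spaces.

Answer: 0001000001100

Derivation:
Gen 0: 0000010101111
Gen 1 (rule 137): 1111000001110
Gen 2 (rule 105): 1001011101010
Gen 3 (rule 89): 0100010100001
Gen 4 (rule 137): 0001000001100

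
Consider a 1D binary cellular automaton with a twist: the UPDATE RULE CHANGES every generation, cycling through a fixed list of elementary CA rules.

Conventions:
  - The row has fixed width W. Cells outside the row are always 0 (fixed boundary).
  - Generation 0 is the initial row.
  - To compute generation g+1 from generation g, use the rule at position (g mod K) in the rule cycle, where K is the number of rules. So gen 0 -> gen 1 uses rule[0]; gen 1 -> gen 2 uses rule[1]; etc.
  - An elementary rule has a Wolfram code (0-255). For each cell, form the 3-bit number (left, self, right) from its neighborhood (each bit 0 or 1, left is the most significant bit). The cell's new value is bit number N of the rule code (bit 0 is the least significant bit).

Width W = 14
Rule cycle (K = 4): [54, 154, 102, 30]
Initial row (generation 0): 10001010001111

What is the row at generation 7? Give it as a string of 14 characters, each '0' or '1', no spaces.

Gen 0: 10001010001111
Gen 1 (rule 54): 11011111010000
Gen 2 (rule 154): 10011110001000
Gen 3 (rule 102): 10100010011000
Gen 4 (rule 30): 10110111110100
Gen 5 (rule 54): 11001000001110
Gen 6 (rule 154): 10110100011101
Gen 7 (rule 102): 11011100100111

Answer: 11011100100111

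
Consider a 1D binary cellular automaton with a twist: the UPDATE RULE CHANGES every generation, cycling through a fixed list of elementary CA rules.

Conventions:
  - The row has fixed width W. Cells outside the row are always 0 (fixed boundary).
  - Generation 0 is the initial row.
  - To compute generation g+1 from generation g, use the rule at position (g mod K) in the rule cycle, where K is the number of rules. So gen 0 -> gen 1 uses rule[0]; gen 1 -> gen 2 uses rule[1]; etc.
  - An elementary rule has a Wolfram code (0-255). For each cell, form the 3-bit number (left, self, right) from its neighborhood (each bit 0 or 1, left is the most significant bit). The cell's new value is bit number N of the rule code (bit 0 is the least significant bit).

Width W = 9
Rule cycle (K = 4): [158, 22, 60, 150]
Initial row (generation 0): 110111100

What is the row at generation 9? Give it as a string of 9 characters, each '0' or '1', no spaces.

Gen 0: 110111100
Gen 1 (rule 158): 100111010
Gen 2 (rule 22): 111000011
Gen 3 (rule 60): 100100010
Gen 4 (rule 150): 111110111
Gen 5 (rule 158): 111100110
Gen 6 (rule 22): 000011001
Gen 7 (rule 60): 000010101
Gen 8 (rule 150): 000110101
Gen 9 (rule 158): 001100101

Answer: 001100101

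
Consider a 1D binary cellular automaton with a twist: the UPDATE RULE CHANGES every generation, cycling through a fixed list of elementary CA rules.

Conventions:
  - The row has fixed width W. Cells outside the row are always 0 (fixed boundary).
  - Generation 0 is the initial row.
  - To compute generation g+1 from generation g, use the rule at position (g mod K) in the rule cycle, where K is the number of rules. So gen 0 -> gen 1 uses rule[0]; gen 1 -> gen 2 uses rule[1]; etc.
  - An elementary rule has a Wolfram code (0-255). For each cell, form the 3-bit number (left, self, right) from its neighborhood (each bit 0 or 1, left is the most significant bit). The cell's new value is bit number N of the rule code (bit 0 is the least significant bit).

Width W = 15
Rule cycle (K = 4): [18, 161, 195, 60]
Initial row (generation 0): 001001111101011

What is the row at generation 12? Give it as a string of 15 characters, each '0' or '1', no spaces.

Answer: 110110101101101

Derivation:
Gen 0: 001001111101011
Gen 1 (rule 18): 010110000000000
Gen 2 (rule 161): 001000111111111
Gen 3 (rule 195): 110011011111111
Gen 4 (rule 60): 101010110000000
Gen 5 (rule 18): 000000001000000
Gen 6 (rule 161): 111111100011111
Gen 7 (rule 195): 011111101101111
Gen 8 (rule 60): 010000011011000
Gen 9 (rule 18): 101000100000100
Gen 10 (rule 161): 010010001110001
Gen 11 (rule 195): 100100110110110
Gen 12 (rule 60): 110110101101101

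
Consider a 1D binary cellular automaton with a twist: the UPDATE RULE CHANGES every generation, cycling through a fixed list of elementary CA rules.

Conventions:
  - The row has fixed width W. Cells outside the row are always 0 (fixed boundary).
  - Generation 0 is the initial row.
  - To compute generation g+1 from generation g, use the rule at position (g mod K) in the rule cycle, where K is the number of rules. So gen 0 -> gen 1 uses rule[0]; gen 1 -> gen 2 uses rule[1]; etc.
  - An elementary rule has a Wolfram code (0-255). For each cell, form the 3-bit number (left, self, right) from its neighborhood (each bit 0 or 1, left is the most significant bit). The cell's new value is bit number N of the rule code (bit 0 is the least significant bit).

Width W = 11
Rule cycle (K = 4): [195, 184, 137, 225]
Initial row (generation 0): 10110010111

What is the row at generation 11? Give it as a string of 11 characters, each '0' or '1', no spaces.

Answer: 01000010000

Derivation:
Gen 0: 10110010111
Gen 1 (rule 195): 00010100011
Gen 2 (rule 184): 00001010010
Gen 3 (rule 137): 11100000000
Gen 4 (rule 225): 01101111111
Gen 5 (rule 195): 10100111111
Gen 6 (rule 184): 01010111110
Gen 7 (rule 137): 00000111100
Gen 8 (rule 225): 11110011101
Gen 9 (rule 195): 01110101100
Gen 10 (rule 184): 01101011010
Gen 11 (rule 137): 01000010000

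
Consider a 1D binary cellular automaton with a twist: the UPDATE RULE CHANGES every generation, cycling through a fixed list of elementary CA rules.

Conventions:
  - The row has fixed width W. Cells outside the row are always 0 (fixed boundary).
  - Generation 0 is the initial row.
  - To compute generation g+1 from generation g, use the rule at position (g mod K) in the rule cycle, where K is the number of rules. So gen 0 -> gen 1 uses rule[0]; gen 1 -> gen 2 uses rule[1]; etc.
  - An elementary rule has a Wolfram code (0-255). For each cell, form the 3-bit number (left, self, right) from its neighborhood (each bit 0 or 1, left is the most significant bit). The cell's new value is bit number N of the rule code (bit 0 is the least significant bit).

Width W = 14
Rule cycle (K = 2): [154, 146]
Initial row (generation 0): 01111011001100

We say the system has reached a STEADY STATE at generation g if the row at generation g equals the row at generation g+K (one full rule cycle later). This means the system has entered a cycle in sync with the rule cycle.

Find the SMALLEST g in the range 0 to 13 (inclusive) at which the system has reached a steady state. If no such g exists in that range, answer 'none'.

Answer: none

Derivation:
Gen 0: 01111011001100
Gen 1 (rule 154): 11110010111010
Gen 2 (rule 146): 01101100010001
Gen 3 (rule 154): 11001010101010
Gen 4 (rule 146): 00110000000001
Gen 5 (rule 154): 01101000000010
Gen 6 (rule 146): 10000100000101
Gen 7 (rule 154): 01001010001000
Gen 8 (rule 146): 10110001010100
Gen 9 (rule 154): 00101010000010
Gen 10 (rule 146): 01000001000101
Gen 11 (rule 154): 10100010101000
Gen 12 (rule 146): 00010100000100
Gen 13 (rule 154): 00100010001010
Gen 14 (rule 146): 01010101010001
Gen 15 (rule 154): 10000000001010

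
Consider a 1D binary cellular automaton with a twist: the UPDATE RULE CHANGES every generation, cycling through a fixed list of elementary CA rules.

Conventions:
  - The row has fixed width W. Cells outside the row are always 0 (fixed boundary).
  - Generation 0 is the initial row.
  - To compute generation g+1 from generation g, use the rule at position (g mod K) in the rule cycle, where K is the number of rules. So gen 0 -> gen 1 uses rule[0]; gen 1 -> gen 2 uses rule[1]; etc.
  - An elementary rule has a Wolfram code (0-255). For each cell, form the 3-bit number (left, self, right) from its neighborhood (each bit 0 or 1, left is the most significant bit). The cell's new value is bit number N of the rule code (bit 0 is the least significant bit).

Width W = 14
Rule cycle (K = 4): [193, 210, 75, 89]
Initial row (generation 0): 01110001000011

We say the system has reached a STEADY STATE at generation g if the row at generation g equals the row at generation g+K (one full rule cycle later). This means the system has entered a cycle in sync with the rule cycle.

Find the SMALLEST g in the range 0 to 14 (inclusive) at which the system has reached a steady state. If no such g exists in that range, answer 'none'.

Answer: none

Derivation:
Gen 0: 01110001000011
Gen 1 (rule 193): 00110100011001
Gen 2 (rule 210): 01010010101110
Gen 3 (rule 75): 10000100001010
Gen 4 (rule 89): 01110011100001
Gen 5 (rule 193): 00110001101100
Gen 6 (rule 210): 01011010100110
Gen 7 (rule 75): 10011000001110
Gen 8 (rule 89): 01011111101011
Gen 9 (rule 193): 00001111100001
Gen 10 (rule 210): 00010111110010
Gen 11 (rule 75): 11100100010100
Gen 12 (rule 89): 10110011000011
Gen 13 (rule 193): 00010001011001
Gen 14 (rule 210): 00101010001110
Gen 15 (rule 75): 11000000111010
Gen 16 (rule 89): 11111110101001
Gen 17 (rule 193): 01111110000000
Gen 18 (rule 210): 10111111000000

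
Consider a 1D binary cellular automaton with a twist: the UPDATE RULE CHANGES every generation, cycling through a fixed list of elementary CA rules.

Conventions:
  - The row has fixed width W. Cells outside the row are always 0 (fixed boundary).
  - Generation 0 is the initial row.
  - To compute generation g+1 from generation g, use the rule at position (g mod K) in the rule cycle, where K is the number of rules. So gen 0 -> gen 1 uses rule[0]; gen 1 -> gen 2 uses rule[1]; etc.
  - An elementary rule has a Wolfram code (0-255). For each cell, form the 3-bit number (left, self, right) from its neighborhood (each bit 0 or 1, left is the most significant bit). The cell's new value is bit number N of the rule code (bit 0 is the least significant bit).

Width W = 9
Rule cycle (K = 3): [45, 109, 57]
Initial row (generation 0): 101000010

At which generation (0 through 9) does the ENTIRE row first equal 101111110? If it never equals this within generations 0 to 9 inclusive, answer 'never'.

Answer: 2

Derivation:
Gen 0: 101000010
Gen 1 (rule 45): 111011010
Gen 2 (rule 109): 101111110
Gen 3 (rule 57): 011000001
Gen 4 (rule 45): 010011101
Gen 5 (rule 109): 010010111
Gen 6 (rule 57): 001001100
Gen 7 (rule 45): 101001001
Gen 8 (rule 109): 111001001
Gen 9 (rule 57): 100100100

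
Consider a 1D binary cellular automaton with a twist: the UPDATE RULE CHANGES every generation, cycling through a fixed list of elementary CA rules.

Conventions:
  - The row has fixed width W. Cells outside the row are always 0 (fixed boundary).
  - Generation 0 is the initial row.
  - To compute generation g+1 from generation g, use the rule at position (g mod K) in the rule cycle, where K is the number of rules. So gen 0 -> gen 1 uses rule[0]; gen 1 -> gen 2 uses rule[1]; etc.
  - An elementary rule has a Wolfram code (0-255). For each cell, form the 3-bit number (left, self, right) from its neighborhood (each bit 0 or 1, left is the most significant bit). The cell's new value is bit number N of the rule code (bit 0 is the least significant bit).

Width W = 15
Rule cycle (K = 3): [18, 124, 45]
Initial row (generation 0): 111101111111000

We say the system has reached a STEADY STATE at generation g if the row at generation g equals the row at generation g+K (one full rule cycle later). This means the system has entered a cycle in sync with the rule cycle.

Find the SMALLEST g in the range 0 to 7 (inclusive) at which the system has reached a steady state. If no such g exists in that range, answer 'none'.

Answer: none

Derivation:
Gen 0: 111101111111000
Gen 1 (rule 18): 000000000000100
Gen 2 (rule 124): 000000000000110
Gen 3 (rule 45): 111111111110100
Gen 4 (rule 18): 000000000000010
Gen 5 (rule 124): 000000000000011
Gen 6 (rule 45): 111111111111010
Gen 7 (rule 18): 000000000000001
Gen 8 (rule 124): 000000000000001
Gen 9 (rule 45): 111111111111101
Gen 10 (rule 18): 000000000000000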